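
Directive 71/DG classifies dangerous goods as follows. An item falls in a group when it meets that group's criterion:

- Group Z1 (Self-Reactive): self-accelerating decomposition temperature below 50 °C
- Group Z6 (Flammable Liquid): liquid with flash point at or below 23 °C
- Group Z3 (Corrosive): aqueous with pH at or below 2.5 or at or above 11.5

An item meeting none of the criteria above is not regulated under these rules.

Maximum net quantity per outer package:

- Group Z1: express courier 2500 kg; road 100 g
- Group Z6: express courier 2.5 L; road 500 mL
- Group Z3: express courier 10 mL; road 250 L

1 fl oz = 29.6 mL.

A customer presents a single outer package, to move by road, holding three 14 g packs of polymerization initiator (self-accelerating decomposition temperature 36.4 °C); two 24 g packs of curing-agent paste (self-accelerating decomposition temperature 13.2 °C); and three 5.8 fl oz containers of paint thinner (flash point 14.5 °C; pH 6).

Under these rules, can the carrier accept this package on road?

Self-accelerating decomposition temperature 36.4 °C meets the Group Z1 criterion (Self-Reactive), so the polymerization initiator is Group Z1.
Curing-agent paste: self-accelerating decomposition temperature 13.2 °C < 50 °C → Group Z1 (Self-Reactive).
The paint thinner has flash point 14.5 °C, which is ≤ 23 °C, so it is Group Z6 (Flammable Liquid).
Group Z1 net quantity: (three 14 g packs = 42 g) + (two 24 g packs = 48 g) = 90 g.
That is within the Group Z1 road limit of 100 g.
Group Z6 quantity: three 5.8 fl oz containers = 515.04 mL.
515.04 mL exceeds the road limit of 500 mL for Group Z6.

No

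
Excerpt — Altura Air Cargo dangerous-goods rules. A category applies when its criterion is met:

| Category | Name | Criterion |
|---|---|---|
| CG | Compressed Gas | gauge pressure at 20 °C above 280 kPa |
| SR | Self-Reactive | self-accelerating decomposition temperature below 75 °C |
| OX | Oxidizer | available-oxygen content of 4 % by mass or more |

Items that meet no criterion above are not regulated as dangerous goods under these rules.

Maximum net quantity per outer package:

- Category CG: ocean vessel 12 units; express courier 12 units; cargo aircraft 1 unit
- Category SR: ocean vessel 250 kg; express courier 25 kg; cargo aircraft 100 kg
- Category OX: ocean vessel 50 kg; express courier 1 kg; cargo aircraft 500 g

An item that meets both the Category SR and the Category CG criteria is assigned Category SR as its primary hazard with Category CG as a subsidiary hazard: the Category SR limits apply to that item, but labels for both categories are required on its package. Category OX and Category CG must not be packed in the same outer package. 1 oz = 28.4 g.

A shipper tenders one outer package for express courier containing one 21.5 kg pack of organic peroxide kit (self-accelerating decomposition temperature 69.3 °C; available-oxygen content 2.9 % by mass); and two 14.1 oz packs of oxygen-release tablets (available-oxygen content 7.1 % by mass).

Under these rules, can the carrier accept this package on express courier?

Yes

Organic peroxide kit: self-accelerating decomposition temperature 69.3 °C < 75 °C → Category SR (Self-Reactive).
Available-oxygen content 7.1 % by mass meets the Category OX criterion (Oxidizer), so the oxygen-release tablets are Category OX.
Category OX quantity: two 14.1 oz packs = 800.88 g.
800.88 g ≤ 1 kg (express courier limit, Category OX) — within limit.
Category SR quantity: 21.5 kg.
21.5 kg ≤ 25 kg (express courier limit, Category SR) — within limit.
The segregation rule (Category OX with Category CG) does not apply to Category OX with Category SR.
Every hazard category is within its express courier limit and no segregation rule is violated.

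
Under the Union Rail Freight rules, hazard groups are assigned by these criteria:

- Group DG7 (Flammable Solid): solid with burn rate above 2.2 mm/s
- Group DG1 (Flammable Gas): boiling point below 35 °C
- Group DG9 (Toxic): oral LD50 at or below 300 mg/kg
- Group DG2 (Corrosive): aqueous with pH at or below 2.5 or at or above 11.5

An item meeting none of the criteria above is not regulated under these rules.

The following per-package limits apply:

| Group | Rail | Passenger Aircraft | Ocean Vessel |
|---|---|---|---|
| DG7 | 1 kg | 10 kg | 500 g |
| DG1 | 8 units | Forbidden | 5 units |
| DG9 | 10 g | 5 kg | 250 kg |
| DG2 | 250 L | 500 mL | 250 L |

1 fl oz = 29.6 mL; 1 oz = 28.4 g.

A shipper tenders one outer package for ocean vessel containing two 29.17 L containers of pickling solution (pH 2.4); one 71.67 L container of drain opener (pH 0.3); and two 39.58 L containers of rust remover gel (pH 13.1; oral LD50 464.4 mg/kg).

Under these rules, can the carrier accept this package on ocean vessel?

Yes

The pickling solution has pH 2.4, which is ≤ 2.5, so it is Group DG2 (Corrosive).
Drain opener: pH 0.3 ≤ 2.5 → Group DG2 (Corrosive).
With pH 13.1 (≥ 11.5), the rust remover gel falls in Group DG2.
Total Group DG2: (two 29.17 L containers = 58.34 L) + 71.67 L + (two 39.58 L containers = 79.16 L) = 209.17 L.
209.17 L is within the ocean vessel limit of 250 L for Group DG2.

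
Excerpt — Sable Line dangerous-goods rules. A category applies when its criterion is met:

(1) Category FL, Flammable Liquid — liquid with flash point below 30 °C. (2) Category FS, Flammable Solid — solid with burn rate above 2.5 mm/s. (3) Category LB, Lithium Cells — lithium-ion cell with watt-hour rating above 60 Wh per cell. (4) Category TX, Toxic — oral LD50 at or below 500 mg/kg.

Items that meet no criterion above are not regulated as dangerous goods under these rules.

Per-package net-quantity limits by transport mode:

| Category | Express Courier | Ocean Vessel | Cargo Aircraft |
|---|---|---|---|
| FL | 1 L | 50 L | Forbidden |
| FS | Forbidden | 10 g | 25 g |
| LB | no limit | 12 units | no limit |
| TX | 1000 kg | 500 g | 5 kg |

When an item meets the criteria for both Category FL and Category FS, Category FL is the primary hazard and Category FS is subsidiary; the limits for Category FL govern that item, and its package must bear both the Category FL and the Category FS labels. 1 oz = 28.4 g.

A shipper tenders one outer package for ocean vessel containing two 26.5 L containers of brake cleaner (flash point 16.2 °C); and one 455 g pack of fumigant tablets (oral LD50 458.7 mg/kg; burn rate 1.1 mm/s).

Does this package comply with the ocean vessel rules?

Flash point 16.2 °C meets the Category FL criterion (Flammable Liquid), so the brake cleaner is Category FL.
With oral LD50 458.7 mg/kg (≤ 500 mg/kg), the fumigant tablets fall in Category TX.
Category FL quantity: two 26.5 L containers = 53 L.
53 L > 50 L (ocean vessel limit, Category FL) — over the limit.
Category TX quantity: 455 g.
That is within the Category TX ocean vessel limit of 500 g.

No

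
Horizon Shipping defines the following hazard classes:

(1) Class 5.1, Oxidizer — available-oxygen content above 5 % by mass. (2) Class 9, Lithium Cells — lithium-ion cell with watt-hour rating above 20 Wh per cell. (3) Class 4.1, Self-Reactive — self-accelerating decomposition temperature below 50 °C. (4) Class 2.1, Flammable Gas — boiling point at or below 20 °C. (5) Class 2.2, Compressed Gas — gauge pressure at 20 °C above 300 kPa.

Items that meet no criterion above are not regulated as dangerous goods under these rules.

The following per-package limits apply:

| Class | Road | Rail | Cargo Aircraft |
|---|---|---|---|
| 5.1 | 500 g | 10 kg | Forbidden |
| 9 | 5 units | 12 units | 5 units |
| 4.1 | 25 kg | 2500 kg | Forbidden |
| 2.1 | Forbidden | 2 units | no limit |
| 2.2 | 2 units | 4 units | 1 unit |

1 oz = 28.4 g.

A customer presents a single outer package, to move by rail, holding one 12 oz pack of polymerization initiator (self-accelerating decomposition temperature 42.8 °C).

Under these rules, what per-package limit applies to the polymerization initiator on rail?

With self-accelerating decomposition temperature 42.8 °C (< 50 °C), the polymerization initiator falls in Class 4.1.
The rail limit for Class 4.1 is 2500 kg.

2500 kg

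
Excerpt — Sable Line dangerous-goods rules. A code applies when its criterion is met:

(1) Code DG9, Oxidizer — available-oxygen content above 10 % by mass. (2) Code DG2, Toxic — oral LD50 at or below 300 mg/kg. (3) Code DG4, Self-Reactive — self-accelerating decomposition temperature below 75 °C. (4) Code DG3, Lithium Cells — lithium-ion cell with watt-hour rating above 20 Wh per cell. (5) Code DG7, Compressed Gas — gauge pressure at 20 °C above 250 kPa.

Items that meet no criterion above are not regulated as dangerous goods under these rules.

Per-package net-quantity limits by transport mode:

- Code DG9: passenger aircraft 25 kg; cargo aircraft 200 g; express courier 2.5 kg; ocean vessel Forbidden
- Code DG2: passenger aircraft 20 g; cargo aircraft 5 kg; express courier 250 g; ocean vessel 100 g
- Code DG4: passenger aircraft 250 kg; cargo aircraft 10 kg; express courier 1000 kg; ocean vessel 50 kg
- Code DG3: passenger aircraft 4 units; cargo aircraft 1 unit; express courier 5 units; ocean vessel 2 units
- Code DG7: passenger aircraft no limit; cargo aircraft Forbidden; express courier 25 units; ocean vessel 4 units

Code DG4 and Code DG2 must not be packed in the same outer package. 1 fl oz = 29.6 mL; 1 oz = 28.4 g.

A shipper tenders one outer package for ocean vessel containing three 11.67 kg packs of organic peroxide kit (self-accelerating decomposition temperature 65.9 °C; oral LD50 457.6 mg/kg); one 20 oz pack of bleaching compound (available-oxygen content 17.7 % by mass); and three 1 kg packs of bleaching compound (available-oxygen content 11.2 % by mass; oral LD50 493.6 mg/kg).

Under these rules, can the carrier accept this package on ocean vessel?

No

Organic peroxide kit: self-accelerating decomposition temperature 65.9 °C < 75 °C → Code DG4 (Self-Reactive).
The bleaching compound has available-oxygen content 17.7 % by mass, which is > 10 % by mass, so it is Code DG9 (Oxidizer).
With available-oxygen content 11.2 % by mass (> 10 % by mass), the bleaching compound falls in Code DG9.
Total Code DG9: (one 20 oz pack = 568 g) + (three 1 kg packs = 3 kg) = 3.568 kg.
By ocean vessel, Code DG9 is Forbidden regardless of quantity.
Code DG4 quantity: three 11.67 kg packs = 35.01 kg.
35.01 kg ≤ 50 kg (ocean vessel limit, Code DG4) — within limit.
The segregation rule (Code DG4 with Code DG2) does not apply to Code DG9 with Code DG4.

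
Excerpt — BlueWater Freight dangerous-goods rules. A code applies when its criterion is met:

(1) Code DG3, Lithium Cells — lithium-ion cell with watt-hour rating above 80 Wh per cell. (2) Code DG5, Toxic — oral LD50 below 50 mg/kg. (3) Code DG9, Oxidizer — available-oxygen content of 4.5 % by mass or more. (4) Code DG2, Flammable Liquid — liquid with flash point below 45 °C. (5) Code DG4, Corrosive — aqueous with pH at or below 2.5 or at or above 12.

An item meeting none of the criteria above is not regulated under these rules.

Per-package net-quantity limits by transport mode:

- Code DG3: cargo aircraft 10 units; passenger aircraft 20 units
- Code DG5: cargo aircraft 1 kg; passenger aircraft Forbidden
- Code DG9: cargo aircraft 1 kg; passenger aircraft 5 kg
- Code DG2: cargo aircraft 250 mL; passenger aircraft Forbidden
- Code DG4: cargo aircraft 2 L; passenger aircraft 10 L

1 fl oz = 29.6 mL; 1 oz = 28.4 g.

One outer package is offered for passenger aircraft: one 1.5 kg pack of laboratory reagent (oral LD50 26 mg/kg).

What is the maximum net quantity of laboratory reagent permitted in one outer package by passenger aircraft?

With oral LD50 26 mg/kg (< 50 mg/kg), the laboratory reagent falls in Code DG5.
The passenger aircraft limit for Code DG5 is Forbidden.

Forbidden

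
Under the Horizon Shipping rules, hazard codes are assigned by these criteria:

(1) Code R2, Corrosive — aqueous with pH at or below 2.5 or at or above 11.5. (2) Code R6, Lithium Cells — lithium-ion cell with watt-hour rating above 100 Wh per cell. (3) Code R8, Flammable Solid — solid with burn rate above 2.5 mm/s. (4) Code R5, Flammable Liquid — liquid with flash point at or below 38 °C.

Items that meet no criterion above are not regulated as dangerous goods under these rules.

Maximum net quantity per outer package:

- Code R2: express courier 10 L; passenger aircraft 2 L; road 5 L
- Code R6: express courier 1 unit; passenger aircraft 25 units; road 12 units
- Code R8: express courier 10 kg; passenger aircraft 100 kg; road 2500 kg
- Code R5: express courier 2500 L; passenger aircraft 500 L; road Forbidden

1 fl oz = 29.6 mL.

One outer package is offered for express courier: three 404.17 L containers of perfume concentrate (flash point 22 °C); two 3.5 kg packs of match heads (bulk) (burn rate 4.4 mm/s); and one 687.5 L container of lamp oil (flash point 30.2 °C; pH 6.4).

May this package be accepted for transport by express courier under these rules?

Yes

Flash point 22 °C meets the Code R5 criterion (Flammable Liquid), so the perfume concentrate is Code R5.
With burn rate 4.4 mm/s (> 2.5 mm/s), the match heads (bulk) fall in Code R8.
Flash point 30.2 °C meets the Code R5 criterion (Flammable Liquid), so the lamp oil is Code R5.
Code R5 net quantity: (three 404.17 L containers = 1212.51 L) + 687.5 L = 1900.01 L.
1900.01 L ≤ 2500 L (express courier limit, Code R5) — within limit.
Code R8 quantity: two 3.5 kg packs = 7 kg.
That is within the Code R8 express courier limit of 10 kg.
Every hazard code is within its express courier limit and no segregation rule is violated.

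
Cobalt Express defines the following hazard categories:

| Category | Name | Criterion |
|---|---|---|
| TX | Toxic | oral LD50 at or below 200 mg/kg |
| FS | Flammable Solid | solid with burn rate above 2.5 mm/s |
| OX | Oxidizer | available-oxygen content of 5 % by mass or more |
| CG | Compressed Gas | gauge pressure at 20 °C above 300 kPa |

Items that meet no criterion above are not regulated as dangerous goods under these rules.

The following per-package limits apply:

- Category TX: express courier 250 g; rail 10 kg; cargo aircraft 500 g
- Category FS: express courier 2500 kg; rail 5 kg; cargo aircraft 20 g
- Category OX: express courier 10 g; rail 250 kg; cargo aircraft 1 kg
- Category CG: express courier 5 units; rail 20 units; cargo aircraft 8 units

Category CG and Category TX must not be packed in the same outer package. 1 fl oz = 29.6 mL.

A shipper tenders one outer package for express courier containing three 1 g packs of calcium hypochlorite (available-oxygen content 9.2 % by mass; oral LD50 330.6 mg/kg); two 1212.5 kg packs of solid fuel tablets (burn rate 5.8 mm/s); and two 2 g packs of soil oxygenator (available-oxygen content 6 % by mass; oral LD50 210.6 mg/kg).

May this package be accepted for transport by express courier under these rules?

Calcium hypochlorite: available-oxygen content 9.2 % by mass ≥ 5 % by mass → Category OX (Oxidizer).
Burn rate 5.8 mm/s meets the Category FS criterion (Flammable Solid), so the solid fuel tablets are Category FS.
Soil oxygenator: available-oxygen content 6 % by mass ≥ 5 % by mass → Category OX (Oxidizer).
Category OX net quantity: (three 1 g packs = 3 g) + (two 2 g packs = 4 g) = 7 g.
That is within the Category OX express courier limit of 10 g.
Category FS quantity: two 1212.5 kg packs = 2425 kg.
2425 kg is within the express courier limit of 2500 kg for Category FS.
The segregation rule (Category CG with Category TX) does not apply to Category OX with Category FS.
Every hazard category is within its express courier limit and no segregation rule is violated.

Yes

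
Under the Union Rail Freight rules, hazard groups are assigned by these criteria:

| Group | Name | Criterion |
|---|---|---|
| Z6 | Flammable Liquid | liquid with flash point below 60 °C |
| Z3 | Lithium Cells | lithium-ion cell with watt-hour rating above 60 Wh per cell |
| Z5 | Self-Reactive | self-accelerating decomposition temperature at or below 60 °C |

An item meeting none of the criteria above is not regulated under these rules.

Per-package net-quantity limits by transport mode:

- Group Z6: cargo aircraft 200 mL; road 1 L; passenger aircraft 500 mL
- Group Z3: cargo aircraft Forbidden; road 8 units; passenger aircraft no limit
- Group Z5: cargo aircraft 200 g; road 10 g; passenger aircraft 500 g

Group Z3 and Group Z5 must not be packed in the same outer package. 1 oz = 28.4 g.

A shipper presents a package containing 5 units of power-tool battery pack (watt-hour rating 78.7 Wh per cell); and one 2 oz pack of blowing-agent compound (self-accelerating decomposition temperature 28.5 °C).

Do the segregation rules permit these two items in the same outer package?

No

The power-tool battery pack has watt-hour rating 78.7 Wh per cell, which is > 60 Wh per cell, so it is Group Z3 (Lithium Cells).
Blowing-agent compound: self-accelerating decomposition temperature 28.5 °C ≤ 60 °C → Group Z5 (Self-Reactive).
Group Z3 and Group Z5 may not share an outer package.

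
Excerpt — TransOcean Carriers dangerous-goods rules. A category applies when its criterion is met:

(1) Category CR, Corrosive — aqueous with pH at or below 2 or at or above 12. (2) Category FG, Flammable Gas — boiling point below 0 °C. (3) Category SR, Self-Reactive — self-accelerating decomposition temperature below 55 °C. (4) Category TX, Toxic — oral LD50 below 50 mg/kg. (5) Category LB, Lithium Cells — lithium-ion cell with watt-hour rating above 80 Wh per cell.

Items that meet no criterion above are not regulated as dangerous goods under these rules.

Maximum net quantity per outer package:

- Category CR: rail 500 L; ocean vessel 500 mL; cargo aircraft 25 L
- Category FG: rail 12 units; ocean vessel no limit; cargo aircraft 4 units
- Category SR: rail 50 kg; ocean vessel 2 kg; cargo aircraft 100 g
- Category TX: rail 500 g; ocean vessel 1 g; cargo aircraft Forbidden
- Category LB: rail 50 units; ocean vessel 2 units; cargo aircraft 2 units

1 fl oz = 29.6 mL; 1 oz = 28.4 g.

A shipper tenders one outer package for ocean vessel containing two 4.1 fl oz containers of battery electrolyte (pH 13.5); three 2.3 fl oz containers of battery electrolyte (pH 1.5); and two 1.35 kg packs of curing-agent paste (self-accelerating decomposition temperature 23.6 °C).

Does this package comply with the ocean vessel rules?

No

The battery electrolyte has pH 13.5, which is ≥ 12, so it is Category CR (Corrosive).
Battery electrolyte: pH 1.5 ≤ 2 → Category CR (Corrosive).
Self-accelerating decomposition temperature 23.6 °C meets the Category SR criterion (Self-Reactive), so the curing-agent paste is Category SR.
Category CR net quantity: (two 4.1 fl oz containers = 242.72 mL) + (three 2.3 fl oz containers = 204.24 mL) = 446.96 mL.
446.96 mL ≤ 500 mL (ocean vessel limit, Category CR) — within limit.
Category SR quantity: two 1.35 kg packs = 2.7 kg.
2.7 kg > 2 kg (ocean vessel limit, Category SR) — over the limit.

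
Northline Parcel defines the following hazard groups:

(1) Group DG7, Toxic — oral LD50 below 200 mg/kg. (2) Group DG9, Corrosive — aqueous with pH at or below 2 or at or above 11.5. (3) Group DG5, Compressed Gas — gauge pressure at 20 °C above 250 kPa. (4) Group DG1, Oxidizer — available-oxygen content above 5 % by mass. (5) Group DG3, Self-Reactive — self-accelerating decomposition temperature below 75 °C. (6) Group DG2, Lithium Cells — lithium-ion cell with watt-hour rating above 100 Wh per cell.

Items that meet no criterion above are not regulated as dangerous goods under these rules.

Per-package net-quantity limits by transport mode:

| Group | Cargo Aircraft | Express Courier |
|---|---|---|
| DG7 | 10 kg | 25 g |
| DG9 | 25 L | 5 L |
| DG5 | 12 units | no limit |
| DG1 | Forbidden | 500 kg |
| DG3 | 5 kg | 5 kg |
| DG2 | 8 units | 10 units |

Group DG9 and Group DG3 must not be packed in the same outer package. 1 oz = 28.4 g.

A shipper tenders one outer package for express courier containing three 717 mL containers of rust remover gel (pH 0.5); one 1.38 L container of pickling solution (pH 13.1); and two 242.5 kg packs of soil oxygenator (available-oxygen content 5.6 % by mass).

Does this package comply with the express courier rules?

pH 0.5 meets the Group DG9 criterion (Corrosive), so the rust remover gel is Group DG9.
pH 13.1 meets the Group DG9 criterion (Corrosive), so the pickling solution is Group DG9.
Available-oxygen content 5.6 % by mass meets the Group DG1 criterion (Oxidizer), so the soil oxygenator is Group DG1.
Group DG9 net quantity: (three 717 mL containers = 2.151 L) + 1.38 L = 3.531 L.
3.531 L is within the express courier limit of 5 L for Group DG9.
Group DG1 quantity: two 242.5 kg packs = 485 kg.
That is within the Group DG1 express courier limit of 500 kg.
The segregation rule (Group DG9 with Group DG3) does not apply to Group DG9 with Group DG1.
Every hazard group is within its express courier limit and no segregation rule is violated.

Yes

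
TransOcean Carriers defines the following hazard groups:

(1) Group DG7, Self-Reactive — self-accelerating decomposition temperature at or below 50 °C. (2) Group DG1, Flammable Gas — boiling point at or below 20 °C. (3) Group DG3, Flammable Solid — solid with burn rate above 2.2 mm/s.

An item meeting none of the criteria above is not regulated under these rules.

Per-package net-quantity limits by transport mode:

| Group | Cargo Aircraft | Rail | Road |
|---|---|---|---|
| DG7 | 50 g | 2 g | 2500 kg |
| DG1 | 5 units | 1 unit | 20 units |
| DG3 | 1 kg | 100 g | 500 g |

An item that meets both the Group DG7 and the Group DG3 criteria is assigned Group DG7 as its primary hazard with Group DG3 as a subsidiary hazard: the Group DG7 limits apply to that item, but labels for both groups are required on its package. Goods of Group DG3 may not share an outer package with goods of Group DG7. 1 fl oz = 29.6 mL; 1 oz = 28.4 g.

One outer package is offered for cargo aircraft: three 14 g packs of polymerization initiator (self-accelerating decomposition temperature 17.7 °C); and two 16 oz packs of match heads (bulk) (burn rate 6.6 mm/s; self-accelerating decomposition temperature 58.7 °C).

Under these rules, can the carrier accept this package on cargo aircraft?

Polymerization initiator: self-accelerating decomposition temperature 17.7 °C ≤ 50 °C → Group DG7 (Self-Reactive).
Match heads (bulk): burn rate 6.6 mm/s > 2.2 mm/s → Group DG3 (Flammable Solid).
Group DG3 quantity: two 16 oz packs = 908.8 g.
908.8 g ≤ 1 kg (cargo aircraft limit, Group DG3) — within limit.
Group DG7 quantity: three 14 g packs = 42 g.
42 g is within the cargo aircraft limit of 50 g for Group DG7.
Group DG3 and Group DG7 may not share an outer package.

No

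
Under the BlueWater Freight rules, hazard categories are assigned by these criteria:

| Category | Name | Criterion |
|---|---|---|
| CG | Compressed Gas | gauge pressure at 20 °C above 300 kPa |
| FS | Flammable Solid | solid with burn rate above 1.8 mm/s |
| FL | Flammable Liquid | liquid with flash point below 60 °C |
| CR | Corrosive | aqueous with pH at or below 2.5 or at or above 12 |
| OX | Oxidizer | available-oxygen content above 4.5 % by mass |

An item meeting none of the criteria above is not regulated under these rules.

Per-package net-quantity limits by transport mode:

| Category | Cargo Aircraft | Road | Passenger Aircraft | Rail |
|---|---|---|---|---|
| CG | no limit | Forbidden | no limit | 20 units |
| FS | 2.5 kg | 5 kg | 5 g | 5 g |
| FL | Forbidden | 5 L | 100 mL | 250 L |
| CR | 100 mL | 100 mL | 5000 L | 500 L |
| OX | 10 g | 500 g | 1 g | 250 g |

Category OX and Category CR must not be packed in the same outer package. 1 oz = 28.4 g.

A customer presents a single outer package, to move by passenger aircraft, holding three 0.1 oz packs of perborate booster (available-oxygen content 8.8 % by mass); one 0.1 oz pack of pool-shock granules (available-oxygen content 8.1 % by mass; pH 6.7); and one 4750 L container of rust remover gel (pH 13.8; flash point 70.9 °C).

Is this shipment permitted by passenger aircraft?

No

The perborate booster has available-oxygen content 8.8 % by mass, which is > 4.5 % by mass, so it is Category OX (Oxidizer).
Pool-shock granules: available-oxygen content 8.1 % by mass > 4.5 % by mass → Category OX (Oxidizer).
With pH 13.8 (≥ 12), the rust remover gel falls in Category CR.
Category OX net quantity: (three 0.1 oz packs = 8.52 g) + (one 0.1 oz pack = 2.84 g) = 11.36 g.
That exceeds the Category OX passenger aircraft limit of 1 g.
Category CR quantity: 4750 L.
That is within the Category CR passenger aircraft limit of 5000 L.
Category OX and Category CR may not share an outer package.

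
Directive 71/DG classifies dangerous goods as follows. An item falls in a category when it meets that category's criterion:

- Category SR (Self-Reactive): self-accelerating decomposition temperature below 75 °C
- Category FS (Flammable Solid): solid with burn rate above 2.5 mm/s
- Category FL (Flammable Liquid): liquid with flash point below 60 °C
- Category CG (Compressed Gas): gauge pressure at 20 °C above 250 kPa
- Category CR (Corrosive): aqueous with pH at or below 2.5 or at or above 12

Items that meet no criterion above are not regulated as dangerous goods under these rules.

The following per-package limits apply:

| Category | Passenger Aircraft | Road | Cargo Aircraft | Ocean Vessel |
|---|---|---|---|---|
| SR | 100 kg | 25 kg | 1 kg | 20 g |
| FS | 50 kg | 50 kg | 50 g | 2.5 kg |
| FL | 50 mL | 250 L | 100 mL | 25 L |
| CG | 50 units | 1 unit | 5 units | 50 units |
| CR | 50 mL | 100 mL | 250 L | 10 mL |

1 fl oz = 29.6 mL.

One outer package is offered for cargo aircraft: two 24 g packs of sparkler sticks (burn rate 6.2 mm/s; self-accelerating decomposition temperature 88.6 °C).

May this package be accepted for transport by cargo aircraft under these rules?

The sparkler sticks have burn rate 6.2 mm/s, which is > 2.5 mm/s, so they are Category FS (Flammable Solid).
Category FS quantity: two 24 g packs = 48 g.
That is within the Category FS cargo aircraft limit of 50 g.

Yes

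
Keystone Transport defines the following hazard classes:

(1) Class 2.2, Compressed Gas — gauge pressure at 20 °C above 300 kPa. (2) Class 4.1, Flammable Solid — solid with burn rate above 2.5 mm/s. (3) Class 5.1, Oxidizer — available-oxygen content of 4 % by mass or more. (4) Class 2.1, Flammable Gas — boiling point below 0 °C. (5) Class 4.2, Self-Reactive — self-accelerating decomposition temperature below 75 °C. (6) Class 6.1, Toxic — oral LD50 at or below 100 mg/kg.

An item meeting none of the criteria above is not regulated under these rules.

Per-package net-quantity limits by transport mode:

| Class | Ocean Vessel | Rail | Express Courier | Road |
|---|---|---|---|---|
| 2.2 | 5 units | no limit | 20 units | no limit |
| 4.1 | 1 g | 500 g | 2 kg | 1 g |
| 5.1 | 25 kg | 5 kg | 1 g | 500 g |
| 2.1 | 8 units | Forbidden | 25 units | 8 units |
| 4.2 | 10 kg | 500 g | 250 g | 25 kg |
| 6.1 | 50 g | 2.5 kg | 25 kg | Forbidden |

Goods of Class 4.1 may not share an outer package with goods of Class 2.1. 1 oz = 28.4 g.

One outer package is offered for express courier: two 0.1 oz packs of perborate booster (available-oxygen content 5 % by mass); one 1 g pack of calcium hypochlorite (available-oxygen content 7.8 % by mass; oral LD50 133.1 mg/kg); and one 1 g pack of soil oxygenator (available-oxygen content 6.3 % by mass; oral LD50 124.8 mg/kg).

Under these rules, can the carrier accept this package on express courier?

No

The perborate booster has available-oxygen content 5 % by mass, which is ≥ 4 % by mass, so it is Class 5.1 (Oxidizer).
The calcium hypochlorite has available-oxygen content 7.8 % by mass, which is ≥ 4 % by mass, so it is Class 5.1 (Oxidizer).
Available-oxygen content 6.3 % by mass meets the Class 5.1 criterion (Oxidizer), so the soil oxygenator is Class 5.1.
Total Class 5.1: (two 0.1 oz packs = 5.68 g) + 1 g + 1 g = 7.68 g.
7.68 g exceeds the express courier limit of 1 g for Class 5.1.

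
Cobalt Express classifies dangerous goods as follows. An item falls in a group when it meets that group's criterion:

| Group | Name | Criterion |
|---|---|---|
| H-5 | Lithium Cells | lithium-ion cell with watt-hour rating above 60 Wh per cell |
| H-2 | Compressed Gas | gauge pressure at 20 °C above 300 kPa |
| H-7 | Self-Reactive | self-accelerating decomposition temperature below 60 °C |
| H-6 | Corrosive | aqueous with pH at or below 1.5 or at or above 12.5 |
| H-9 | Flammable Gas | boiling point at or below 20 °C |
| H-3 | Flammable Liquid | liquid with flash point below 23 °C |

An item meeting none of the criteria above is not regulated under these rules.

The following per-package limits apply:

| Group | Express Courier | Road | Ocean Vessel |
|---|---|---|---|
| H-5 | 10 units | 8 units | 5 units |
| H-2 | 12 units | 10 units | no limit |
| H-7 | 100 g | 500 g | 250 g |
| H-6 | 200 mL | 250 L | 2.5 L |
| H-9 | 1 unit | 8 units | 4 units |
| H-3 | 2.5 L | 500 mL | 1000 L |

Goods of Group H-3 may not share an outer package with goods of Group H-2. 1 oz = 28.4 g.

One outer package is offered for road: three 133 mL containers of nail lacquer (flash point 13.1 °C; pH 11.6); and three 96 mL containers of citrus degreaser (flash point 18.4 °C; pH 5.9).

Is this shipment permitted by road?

Nail lacquer: flash point 13.1 °C < 23 °C → Group H-3 (Flammable Liquid).
Citrus degreaser: flash point 18.4 °C < 23 °C → Group H-3 (Flammable Liquid).
Group H-3 net quantity: (three 133 mL containers = 399 mL) + (three 96 mL containers = 288 mL) = 687 mL.
That exceeds the Group H-3 road limit of 500 mL.

No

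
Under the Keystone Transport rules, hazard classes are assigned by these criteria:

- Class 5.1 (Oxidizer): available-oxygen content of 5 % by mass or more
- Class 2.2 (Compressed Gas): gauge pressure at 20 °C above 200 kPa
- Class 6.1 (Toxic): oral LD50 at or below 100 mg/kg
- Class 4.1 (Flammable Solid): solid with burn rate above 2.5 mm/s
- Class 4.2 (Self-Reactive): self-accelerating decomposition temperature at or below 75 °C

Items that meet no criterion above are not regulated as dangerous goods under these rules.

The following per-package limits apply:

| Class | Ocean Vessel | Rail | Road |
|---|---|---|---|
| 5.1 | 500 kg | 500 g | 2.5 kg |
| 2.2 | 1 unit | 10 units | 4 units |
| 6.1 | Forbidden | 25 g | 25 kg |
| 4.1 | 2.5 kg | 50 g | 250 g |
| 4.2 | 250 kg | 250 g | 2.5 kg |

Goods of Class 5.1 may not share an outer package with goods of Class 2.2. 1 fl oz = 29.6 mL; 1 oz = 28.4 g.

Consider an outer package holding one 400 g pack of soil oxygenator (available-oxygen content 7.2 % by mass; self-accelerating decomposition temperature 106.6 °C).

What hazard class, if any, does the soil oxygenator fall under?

Class 5.1

The soil oxygenator has available-oxygen content 7.2 % by mass, which is ≥ 5 % by mass, so it is Class 5.1 (Oxidizer).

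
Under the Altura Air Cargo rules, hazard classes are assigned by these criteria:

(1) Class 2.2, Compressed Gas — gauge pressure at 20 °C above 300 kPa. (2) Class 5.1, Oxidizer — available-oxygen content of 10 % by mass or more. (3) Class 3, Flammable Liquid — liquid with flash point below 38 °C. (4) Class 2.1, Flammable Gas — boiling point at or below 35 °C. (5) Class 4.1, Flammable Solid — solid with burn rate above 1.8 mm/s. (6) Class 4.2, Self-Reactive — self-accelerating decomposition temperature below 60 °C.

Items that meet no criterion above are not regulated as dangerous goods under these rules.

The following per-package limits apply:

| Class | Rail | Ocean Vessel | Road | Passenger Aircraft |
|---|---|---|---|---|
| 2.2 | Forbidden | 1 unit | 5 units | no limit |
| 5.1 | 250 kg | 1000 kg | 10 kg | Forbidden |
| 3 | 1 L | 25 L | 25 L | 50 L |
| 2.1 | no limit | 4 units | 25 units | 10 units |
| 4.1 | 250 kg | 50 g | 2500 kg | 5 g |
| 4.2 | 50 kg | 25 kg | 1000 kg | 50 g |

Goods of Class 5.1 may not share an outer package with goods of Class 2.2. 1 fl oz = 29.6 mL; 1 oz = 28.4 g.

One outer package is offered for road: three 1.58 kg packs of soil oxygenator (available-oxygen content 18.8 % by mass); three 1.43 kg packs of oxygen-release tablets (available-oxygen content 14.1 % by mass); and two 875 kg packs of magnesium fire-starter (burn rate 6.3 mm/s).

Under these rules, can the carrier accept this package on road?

Yes

Available-oxygen content 18.8 % by mass meets the Class 5.1 criterion (Oxidizer), so the soil oxygenator is Class 5.1.
The oxygen-release tablets have available-oxygen content 14.1 % by mass, which is ≥ 10 % by mass, so they are Class 5.1 (Oxidizer).
The magnesium fire-starter has burn rate 6.3 mm/s, which is > 1.8 mm/s, so it is Class 4.1 (Flammable Solid).
Class 5.1 net quantity: (three 1.58 kg packs = 4.74 kg) + (three 1.43 kg packs = 4.29 kg) = 9.03 kg.
That is within the Class 5.1 road limit of 10 kg.
Class 4.1 quantity: two 875 kg packs = 1750 kg.
That is within the Class 4.1 road limit of 2500 kg.
The segregation rule (Class 5.1 with Class 2.2) does not apply to Class 5.1 with Class 4.1.
Every hazard class is within its road limit and no segregation rule is violated.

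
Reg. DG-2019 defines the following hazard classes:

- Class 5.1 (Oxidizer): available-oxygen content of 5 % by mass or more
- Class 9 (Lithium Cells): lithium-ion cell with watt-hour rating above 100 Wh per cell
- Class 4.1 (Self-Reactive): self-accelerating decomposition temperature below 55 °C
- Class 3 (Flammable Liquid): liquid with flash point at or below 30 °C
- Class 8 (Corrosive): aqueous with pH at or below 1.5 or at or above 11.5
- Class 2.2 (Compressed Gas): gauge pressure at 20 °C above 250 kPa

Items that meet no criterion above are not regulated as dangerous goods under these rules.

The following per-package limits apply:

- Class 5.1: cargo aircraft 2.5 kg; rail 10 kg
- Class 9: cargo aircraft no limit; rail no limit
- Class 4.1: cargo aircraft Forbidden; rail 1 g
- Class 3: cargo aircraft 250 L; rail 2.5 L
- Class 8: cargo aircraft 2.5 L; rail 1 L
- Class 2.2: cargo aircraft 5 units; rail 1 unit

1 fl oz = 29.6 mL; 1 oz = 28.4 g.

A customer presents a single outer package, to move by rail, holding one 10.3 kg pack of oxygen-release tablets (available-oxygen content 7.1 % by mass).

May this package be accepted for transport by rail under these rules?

No

Available-oxygen content 7.1 % by mass meets the Class 5.1 criterion (Oxidizer), so the oxygen-release tablets are Class 5.1.
Class 5.1 quantity: 10.3 kg.
That exceeds the Class 5.1 rail limit of 10 kg.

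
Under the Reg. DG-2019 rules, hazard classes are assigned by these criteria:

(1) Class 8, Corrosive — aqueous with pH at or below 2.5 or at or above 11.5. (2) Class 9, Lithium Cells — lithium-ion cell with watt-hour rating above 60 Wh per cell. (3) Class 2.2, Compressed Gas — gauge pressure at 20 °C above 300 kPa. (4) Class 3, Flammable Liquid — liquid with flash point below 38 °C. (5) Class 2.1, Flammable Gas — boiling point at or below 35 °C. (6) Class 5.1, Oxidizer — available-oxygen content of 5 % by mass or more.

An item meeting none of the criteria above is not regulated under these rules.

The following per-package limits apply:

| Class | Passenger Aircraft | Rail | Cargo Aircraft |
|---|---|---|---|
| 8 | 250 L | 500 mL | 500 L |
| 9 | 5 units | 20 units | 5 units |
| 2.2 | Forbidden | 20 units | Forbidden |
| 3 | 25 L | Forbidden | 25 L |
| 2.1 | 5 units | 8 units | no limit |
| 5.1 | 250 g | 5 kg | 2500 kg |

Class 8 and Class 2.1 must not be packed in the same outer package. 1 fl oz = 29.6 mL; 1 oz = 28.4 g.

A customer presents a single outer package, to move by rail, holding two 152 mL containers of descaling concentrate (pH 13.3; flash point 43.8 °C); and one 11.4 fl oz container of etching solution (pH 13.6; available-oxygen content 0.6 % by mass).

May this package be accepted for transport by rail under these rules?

pH 13.3 meets the Class 8 criterion (Corrosive), so the descaling concentrate is Class 8.
pH 13.6 meets the Class 8 criterion (Corrosive), so the etching solution is Class 8.
Total Class 8: (two 152 mL containers = 304 mL) + (one 11.4 fl oz container = 337.44 mL) = 641.44 mL.
641.44 mL > 500 mL (rail limit, Class 8) — over the limit.

No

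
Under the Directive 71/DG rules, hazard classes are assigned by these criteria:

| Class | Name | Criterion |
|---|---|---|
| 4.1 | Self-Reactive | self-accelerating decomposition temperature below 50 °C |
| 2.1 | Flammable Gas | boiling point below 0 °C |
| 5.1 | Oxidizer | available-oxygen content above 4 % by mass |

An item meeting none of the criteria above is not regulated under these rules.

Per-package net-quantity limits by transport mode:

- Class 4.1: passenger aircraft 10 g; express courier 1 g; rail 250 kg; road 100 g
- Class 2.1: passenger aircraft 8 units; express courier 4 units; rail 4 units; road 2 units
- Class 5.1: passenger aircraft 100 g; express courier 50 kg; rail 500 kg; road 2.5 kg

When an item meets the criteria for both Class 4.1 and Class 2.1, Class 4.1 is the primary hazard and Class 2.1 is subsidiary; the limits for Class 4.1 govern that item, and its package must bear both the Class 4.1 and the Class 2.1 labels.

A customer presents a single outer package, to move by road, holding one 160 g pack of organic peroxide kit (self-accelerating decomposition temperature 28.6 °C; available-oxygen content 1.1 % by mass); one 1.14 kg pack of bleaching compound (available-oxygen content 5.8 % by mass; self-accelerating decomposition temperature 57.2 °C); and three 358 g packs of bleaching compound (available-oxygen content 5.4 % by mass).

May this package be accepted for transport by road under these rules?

The organic peroxide kit has self-accelerating decomposition temperature 28.6 °C, which is < 50 °C, so it is Class 4.1 (Self-Reactive).
Available-oxygen content 5.8 % by mass meets the Class 5.1 criterion (Oxidizer), so the bleaching compound is Class 5.1.
With available-oxygen content 5.4 % by mass (> 4 % by mass), the bleaching compound falls in Class 5.1.
Class 4.1 quantity: 160 g.
That exceeds the Class 4.1 road limit of 100 g.
Class 5.1 net quantity: 1.14 kg + (three 358 g packs = 1.074 kg) = 2.214 kg.
2.214 kg is within the road limit of 2.5 kg for Class 5.1.

No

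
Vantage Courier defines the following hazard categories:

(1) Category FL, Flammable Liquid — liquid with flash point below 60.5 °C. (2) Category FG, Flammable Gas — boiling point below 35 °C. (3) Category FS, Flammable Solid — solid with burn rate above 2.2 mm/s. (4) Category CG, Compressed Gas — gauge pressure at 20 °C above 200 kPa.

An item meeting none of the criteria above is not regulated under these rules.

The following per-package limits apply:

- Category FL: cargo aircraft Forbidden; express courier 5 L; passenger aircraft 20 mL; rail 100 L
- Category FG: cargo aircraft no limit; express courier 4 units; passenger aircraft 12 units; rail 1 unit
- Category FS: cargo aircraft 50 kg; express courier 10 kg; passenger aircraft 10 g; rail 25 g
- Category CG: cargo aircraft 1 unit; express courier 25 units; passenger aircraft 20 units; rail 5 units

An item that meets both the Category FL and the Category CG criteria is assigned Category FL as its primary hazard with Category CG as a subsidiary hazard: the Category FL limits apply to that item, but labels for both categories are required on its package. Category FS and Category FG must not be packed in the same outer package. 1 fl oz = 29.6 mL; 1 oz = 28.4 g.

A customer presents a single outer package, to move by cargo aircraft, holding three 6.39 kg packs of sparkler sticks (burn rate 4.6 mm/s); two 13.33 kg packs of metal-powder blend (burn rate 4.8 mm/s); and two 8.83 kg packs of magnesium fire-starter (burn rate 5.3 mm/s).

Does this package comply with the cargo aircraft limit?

No

The sparkler sticks have burn rate 4.6 mm/s, which is > 2.2 mm/s, so they are Category FS (Flammable Solid).
With burn rate 4.8 mm/s (> 2.2 mm/s), the metal-powder blend falls in Category FS.
The magnesium fire-starter has burn rate 5.3 mm/s, which is > 2.2 mm/s, so it is Category FS (Flammable Solid).
Category FS net quantity: (three 6.39 kg packs = 19.17 kg) + (two 13.33 kg packs = 26.66 kg) + (two 8.83 kg packs = 17.66 kg) = 63.49 kg.
63.49 kg > 50 kg (cargo aircraft limit, Category FS) — over the limit.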